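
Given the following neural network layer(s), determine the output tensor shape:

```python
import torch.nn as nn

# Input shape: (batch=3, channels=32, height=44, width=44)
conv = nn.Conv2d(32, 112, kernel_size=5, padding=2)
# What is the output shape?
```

Input: (3, 32, 44, 44) -> Output: (3, 112, 44, 44)

Answer: (3, 112, 44, 44)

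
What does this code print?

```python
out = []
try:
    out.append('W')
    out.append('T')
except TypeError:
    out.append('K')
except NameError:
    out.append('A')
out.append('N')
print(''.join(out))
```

Execution trace: 'W' (try body) → 'T' (try body, no exception) → 'N' (after the try/except). Output: WTN

Answer: WTN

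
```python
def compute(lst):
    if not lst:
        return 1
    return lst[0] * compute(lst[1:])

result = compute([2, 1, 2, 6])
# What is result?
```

Product over [2, 1, 2, 6] = 2 * 1 * 2 * 6 = 24

Answer: 24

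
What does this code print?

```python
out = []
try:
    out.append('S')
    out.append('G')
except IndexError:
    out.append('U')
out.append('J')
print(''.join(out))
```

Execution trace: 'S' (try body) → 'G' (try body, no exception) → 'J' (after the try/except). Output: SGJ

Answer: SGJ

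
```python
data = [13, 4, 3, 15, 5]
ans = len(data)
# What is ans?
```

Trace:
`data = [13, 4, 3, 15, 5]` → data = [13, 4, 3, 15, 5]
`ans = len(data)` → ans = 5
So ans = 5

Answer: 5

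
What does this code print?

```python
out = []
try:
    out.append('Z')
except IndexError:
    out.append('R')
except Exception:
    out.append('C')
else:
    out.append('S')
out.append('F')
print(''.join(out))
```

Execution trace: 'Z' (try body, no exception) → 'S' (else) → 'F' (after the try/except). Output: ZSF

Answer: ZSF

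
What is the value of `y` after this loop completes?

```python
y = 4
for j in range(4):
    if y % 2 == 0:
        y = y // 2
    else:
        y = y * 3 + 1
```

Collatz-style transformation from 4
`y` takes the values: 4 → 2 → 1 → 4 → 2

Answer: 2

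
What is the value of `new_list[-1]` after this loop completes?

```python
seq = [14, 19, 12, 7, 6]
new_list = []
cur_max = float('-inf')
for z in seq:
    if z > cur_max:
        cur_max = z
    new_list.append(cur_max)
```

Running max ends at 19
`new_list` takes the values: [] → [14] → [14, 19] → [14, 19, 19] → [14, 19, 19, 19] → [14, 19, 19, 19, 19]
So `new_list[-1]` = 19

Answer: 19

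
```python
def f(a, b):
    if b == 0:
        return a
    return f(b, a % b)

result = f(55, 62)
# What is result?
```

f(55, 62) -> f(62, 55) -> f(55, 7) -> f(7, 6) -> f(6, 1) -> f(1, 0) -> 1

Answer: 1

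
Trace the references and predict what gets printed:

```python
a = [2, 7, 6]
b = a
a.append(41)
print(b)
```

Key concept: basic list aliasing.
Step by step:
`a = [2, 7, 6]` → a = [2, 7, 6]
`b = a` → b = [2, 7, 6] (same object as a)
`a.append(41)` → a = [2, 7, 6, 41] (same object as b); b = [2, 7, 6, 41] (same object as a)
`print(b)` → prints [2, 7, 6, 41]

Answer: [2, 7, 6, 41]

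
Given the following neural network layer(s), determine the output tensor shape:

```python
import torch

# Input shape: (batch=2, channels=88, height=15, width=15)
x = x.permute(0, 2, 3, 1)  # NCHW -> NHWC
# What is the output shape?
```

Input: (2, 88, 15, 15) -> Output: (2, 15, 15, 88)

Answer: (2, 15, 15, 88)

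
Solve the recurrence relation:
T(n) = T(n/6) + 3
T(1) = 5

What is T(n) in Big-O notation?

Each step divides n by 6 and adds 3. After log_6(n) steps we reach T(1)=5. So T(n) = 3·log_6(n) + 5 = O(log n).

Answer: O(log n)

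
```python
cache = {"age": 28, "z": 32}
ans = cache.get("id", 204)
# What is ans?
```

Trace:
`cache = {"age": 28, "z": 32}` → cache = {'age': 28, 'z': 32}
`ans = cache.get("id", 204)` → ans = 204
So ans = 204

Answer: 204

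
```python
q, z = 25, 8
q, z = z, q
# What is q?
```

Trace:
`q, z = 25, 8` → q = 25; z = 8
`q, z = z, q` → q = 8; z = 25
So q = 8

Answer: 8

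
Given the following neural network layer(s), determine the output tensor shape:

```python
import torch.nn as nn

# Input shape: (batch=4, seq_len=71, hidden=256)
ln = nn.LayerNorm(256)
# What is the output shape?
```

Input: (4, 71, 256) -> Output: (4, 71, 256)

Answer: (4, 71, 256)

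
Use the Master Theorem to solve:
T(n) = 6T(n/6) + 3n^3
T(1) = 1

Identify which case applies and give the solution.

a=6, b=6, f(n)=3n^3. log_6(6) = 1. Since c=3 > 1 and the regularity condition holds (6(n/6)^3 = (6/6^3)n^3 with 6/6^3 < 1), Case 3 applies: T(n) = Θ(f(n)) = O(n^3).

Answer: O(n^3) - Case 3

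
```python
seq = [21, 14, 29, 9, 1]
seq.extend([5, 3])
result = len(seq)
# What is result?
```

Trace:
`seq = [21, 14, 29, 9, 1]` → seq = [21, 14, 29, 9, 1]
`seq.extend([5, 3])` → seq = [21, 14, 29, 9, 1, 5, 3]
`result = len(seq)` → result = 7
So result = 7

Answer: 7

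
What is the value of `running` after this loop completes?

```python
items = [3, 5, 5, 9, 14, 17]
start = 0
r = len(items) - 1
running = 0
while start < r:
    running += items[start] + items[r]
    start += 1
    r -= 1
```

Sum of pairs from ends
`running` takes the values: 0 → 20 → 39 → 53

Answer: 53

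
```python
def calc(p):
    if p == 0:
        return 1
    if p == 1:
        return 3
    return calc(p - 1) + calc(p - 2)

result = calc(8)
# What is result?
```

Build up from base cases: calc(0)=1, calc(1)=3, calc(2)=4, calc(3)=7, calc(4)=11, calc(5)=18, calc(6)=29, ..., calc(8)=76

Answer: 76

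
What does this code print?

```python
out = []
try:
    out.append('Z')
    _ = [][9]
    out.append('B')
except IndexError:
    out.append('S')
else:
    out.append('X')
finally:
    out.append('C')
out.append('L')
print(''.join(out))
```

Execution trace: 'Z' (try body) → 'S' (except IndexError) → 'C' (finally) → 'L' (after the try/except). Output: ZSCL

Answer: ZSCL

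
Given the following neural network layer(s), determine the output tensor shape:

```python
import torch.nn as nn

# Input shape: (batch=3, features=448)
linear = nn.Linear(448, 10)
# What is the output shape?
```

Input: (3, 448) -> Output: (3, 10)

Answer: (3, 10)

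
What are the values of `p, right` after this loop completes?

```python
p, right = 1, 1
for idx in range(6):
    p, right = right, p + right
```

Fibonacci: after 6 iterations
`p, right` takes the values: (1, 1) → (1, 2) → (2, 3) → (3, 5) → (5, 8) → (8, 13) → (13, 21)

Answer: 13, 21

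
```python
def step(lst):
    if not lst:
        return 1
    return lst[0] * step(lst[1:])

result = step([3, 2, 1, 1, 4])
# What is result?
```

Product over [3, 2, 1, 1, 4] = 3 * 2 * 1 * 1 * 4 = 24

Answer: 24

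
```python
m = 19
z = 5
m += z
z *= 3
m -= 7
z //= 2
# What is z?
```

Trace:
`m = 19` → m = 19
`z = 5` → z = 5
`m += z` → m = 24
`z *= 3` → z = 15
`m -= 7` → m = 17
`z //= 2` → z = 7
So z = 7

Answer: 7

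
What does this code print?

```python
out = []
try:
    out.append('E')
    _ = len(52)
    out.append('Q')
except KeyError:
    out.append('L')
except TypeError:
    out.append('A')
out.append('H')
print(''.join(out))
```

Execution trace: 'E' (try body) → 'A' (except TypeError) → 'H' (after the try/except). Output: EAH

Answer: EAH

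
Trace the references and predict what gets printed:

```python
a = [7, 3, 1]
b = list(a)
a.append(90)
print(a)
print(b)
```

Key concept: list() constructor creates copy.
Step by step:
`a = [7, 3, 1]` → a = [7, 3, 1]
`b = list(a)` → b = [7, 3, 1]
`a.append(90)` → a = [7, 3, 1, 90]
`print(a)` → prints [7, 3, 1, 90]
`print(b)` → prints [7, 3, 1]

Answer:
[7, 3, 1, 90]
[7, 3, 1]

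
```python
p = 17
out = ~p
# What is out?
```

Trace:
`p = 17` → p = 17
`out = ~p` → out = -18
So out = -18

Answer: -18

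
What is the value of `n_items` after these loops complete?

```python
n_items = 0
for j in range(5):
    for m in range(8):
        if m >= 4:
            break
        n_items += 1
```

Inner breaks at 4, outer runs 5 times
`n_items` takes the values: 0 → 1 → 2 → 3 → 4 → 5 → 6 → 7 → 8 → 9 → 10 → 11 → 12 → 13 → 14 → 15 → 16 → 17 → 18 → 19 → 20

Answer: 20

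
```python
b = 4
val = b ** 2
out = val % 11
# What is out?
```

Trace:
`b = 4` → b = 4
`val = b ** 2` → val = 16
`out = val % 11` → out = 5
So out = 5

Answer: 5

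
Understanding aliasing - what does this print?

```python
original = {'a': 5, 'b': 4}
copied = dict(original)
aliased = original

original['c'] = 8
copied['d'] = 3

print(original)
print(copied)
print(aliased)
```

Key concept: dict() creates copy, assignment creates alias.
Step by step:
`original = {'a': 5, 'b': 4}` → original = {'a': 5, 'b': 4}
`copied = dict(original)` → copied = {'a': 5, 'b': 4}
`aliased = original` → aliased = {'a': 5, 'b': 4} (same object as original)
`original['c'] = 8` → original = {'a': 5, 'b': 4, 'c': 8} (same object as aliased); aliased = {'a': 5, 'b': 4, 'c': 8} (same object as original)
`copied['d'] = 3` → copied = {'a': 5, 'b': 4, 'd': 3}
`print(original)` → prints {'a': 5, 'b': 4, 'c': 8}
`print(copied)` → prints {'a': 5, 'b': 4, 'd': 3}
`print(aliased)` → prints {'a': 5, 'b': 4, 'c': 8}

Answer:
{'a': 5, 'b': 4, 'c': 8}
{'a': 5, 'b': 4, 'd': 3}
{'a': 5, 'b': 4, 'c': 8}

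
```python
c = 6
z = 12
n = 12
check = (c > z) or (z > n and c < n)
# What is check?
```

Trace:
`c = 6` → c = 6
`z = 12` → z = 12
`n = 12` → n = 12
`check = (c > z) or (z > n and c < n)` → check = False
So check = False

Answer: False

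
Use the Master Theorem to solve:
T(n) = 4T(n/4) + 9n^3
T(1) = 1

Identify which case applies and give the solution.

a=4, b=4, f(n)=9n^3. log_4(4) = 1. Since c=3 > 1 and the regularity condition holds (4(n/4)^3 = (4/4^3)n^3 with 4/4^3 < 1), Case 3 applies: T(n) = Θ(f(n)) = O(n^3).

Answer: O(n^3) - Case 3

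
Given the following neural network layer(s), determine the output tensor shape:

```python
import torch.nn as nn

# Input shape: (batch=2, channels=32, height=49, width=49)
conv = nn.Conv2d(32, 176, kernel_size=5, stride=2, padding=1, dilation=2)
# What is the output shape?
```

Input: (2, 32, 49, 49) -> Output: (2, 176, 22, 22)

Answer: (2, 176, 22, 22)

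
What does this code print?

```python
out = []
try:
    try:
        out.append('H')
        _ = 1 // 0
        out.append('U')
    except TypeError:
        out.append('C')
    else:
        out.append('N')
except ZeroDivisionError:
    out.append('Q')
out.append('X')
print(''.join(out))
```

Execution trace: 'H' (inner try body) → 'Q' (outer except ZeroDivisionError) → 'X' (after the try/except). Output: HQX

Answer: HQX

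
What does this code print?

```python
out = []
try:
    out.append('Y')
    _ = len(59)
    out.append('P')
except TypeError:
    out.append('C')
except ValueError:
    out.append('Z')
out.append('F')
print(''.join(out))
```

Execution trace: 'Y' (try body) → 'C' (except TypeError) → 'F' (after the try/except). Output: YCF

Answer: YCF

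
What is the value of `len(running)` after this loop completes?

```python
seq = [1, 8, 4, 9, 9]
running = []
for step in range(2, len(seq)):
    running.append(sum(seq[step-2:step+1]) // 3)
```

Number of 3-element averages
`running` takes the values: [] → [4] → [4, 7] → [4, 7, 7]
So `len(running)` = 3

Answer: 3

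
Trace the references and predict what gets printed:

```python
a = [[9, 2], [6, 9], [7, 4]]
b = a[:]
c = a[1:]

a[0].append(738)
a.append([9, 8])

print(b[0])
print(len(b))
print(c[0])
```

Key concept: slice with nested mutation.
Step by step:
`a = [[9, 2], [6, 9], [7, 4]]` → a = [[9, 2], [6, 9], [7, 4]]
`b = a[:]` → b = [[9, 2], [6, 9], [7, 4]]
`c = a[1:]` → c = [[6, 9], [7, 4]]
`a[0].append(738)` → a = [[9, 2, 738], [6, 9], [7, 4]]; b = [[9, 2, 738], [6, 9], [7, 4]]
`a.append([9, 8])` → a = [[9, 2, 738], [6, 9], [7, 4], [9, 8]]
`print(b[0])` → prints [9, 2, 738]
`print(len(b))` → prints 3
`print(c[0])` → prints [6, 9]

Answer:
[9, 2, 738]
3
[6, 9]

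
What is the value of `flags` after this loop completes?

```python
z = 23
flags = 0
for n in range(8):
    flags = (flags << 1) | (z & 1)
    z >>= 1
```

Reverse lowest 8 bits of 23
`flags` takes the values: 0 → 1 → 3 → 7 → 14 → 29 → 58 → 116 → 232

Answer: 232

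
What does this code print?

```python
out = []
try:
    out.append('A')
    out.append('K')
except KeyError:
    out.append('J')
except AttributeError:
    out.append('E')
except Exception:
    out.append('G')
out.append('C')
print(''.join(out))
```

Execution trace: 'A' (try body) → 'K' (try body, no exception) → 'C' (after the try/except). Output: AKC

Answer: AKC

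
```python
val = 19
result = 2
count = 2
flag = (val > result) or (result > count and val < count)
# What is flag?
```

Trace:
`val = 19` → val = 19
`result = 2` → result = 2
`count = 2` → count = 2
`flag = (val > result) or (result > count and val < count)` → flag = True
So flag = True

Answer: True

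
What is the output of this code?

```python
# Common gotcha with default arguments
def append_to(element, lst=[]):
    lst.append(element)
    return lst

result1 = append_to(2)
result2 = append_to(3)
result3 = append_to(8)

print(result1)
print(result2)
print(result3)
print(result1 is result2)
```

Key concept: mutable default argument gotcha.
Step by step:
`result1 = append_to(2)` → result1 = [2]
`result2 = append_to(3)` → result1 = [2, 3] (same object as result2); result2 = [2, 3] (same object as result1)
`result3 = append_to(8)` → result1 = [2, 3, 8] (same object as result2, result3); result2 = [2, 3, 8] (same object as result1, result3); result3 = [2, 3, 8] (same object as result1, result2)
`print(result1)` → prints [2, 3, 8]
`print(result2)` → prints [2, 3, 8]
`print(result3)` → prints [2, 3, 8]
`print(result1 is result2)` → prints True

Answer:
[2, 3, 8]
[2, 3, 8]
[2, 3, 8]
True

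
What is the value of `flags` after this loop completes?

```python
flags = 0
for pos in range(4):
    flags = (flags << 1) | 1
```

Build 4 consecutive 1-bits: 0b1111
`flags` takes the values: 0 → 1 → 3 → 7 → 15

Answer: 15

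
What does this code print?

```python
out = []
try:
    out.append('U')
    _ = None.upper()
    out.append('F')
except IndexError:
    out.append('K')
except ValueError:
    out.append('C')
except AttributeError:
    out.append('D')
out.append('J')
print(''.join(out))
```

Execution trace: 'U' (try body) → 'D' (except AttributeError) → 'J' (after the try/except). Output: UDJ

Answer: UDJ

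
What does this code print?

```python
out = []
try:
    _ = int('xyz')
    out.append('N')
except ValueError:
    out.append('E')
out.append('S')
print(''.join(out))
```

Execution trace: 'E' (except ValueError) → 'S' (after the try/except). Output: ES

Answer: ES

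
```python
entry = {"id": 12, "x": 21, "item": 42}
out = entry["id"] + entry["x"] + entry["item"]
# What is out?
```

Trace:
`entry = {"id": 12, "x": 21, "item": 42}` → entry = {'id': 12, 'x': 21, 'item': 42}
`out = entry["id"] + entry["x"] + entry["item"]` → out = 75
So out = 75

Answer: 75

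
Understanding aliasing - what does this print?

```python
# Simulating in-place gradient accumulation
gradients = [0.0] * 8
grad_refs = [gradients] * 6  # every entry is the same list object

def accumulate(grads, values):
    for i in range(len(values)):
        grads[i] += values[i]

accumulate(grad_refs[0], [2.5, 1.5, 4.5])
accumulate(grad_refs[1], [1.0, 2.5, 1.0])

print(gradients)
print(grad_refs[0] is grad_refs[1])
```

Key concept: gradient accumulation aliasing.
Step by step:
`gradients = [0.0] * 8` → gradients = [0.0, 0.0, 0.0, 0.0, 0.0, 0.0, 0.0, 0.0]
`grad_refs = [gradients] * 6` → grad_refs = [[0.0, 0.0, 0.0, 0.0, 0.0, 0.0, 0.0, 0.0], [0.0, 0.0, 0.0, 0.0, 0.0, 0.0, 0.0, 0.0], [0.0, 0.0, 0.0, 0.0, 0.0, 0.0, 0.0, 0.0], [0.0, 0.0, 0.0, 0.0, 0.0, 0.0, 0.0, 0.0], [0.0, 0.0, 0.0, 0.0, 0.0, 0.0, 0.0, 0.0], [0.0, 0.0, 0.0, 0.0, 0.0, 0.0, 0.0, 0.0]]
`accumulate(grad_refs[0], [2.5, 1.5, 4.5])` → gradients = [2.5, 1.5, 4.5, 0.0, 0.0, 0.0, 0.0, 0.0]; grad_refs = [[2.5, 1.5, 4.5, 0.0, 0.0, 0.0, 0.0, 0.0], [2.5, 1.5, 4.5, 0.0, 0.0, 0.0, 0.0, 0.0], [2.5, 1.5, 4.5, 0.0, 0.0, 0.0, 0.0, 0.0], [2.5, 1.5, 4.5, 0.0, 0.0, 0.0, 0.0, 0.0], [2.5, 1.5, 4.5, 0.0, 0.0, 0.0, 0.0, 0.0], [2.5, 1.5, 4.5, 0.0, 0.0, 0.0, 0.0, 0.0]]
`accumulate(grad_refs[1], [1.0, 2.5, 1.0])` → gradients = [3.5, 4.0, 5.5, 0.0, 0.0, 0.0, 0.0, 0.0]; grad_refs = [[3.5, 4.0, 5.5, 0.0, 0.0, 0.0, 0.0, 0.0], [3.5, 4.0, 5.5, 0.0, 0.0, 0.0, 0.0, 0.0], [3.5, 4.0, 5.5, 0.0, 0.0, 0.0, 0.0, 0.0], [3.5, 4.0, 5.5, 0.0, 0.0, 0.0, 0.0, 0.0], [3.5, 4.0, 5.5, 0.0, 0.0, 0.0, 0.0, 0.0], [3.5, 4.0, 5.5, 0.0, 0.0, 0.0, 0.0, 0.0]]
`print(gradients)` → prints [3.5, 4.0, 5.5, 0.0, 0.0, 0.0, 0.0, 0.0]
`print(grad_refs[0] is grad_refs[1])` → prints True

Answer:
[3.5, 4.0, 5.5, 0.0, 0.0, 0.0, 0.0, 0.0]
True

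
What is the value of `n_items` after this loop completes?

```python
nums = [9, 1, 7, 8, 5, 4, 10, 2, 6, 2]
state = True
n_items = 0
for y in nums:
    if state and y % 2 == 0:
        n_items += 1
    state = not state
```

Count even values at even positions
`n_items` takes the values: 0 → 1 → 2

Answer: 2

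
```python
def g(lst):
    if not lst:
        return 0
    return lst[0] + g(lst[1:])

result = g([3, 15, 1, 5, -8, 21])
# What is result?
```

3 + 15 + 1 + 5 + (-8) + 21 + 0 = 37

Answer: 37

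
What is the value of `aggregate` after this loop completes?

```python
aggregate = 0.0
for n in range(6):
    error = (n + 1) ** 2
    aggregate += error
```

Sum of squared losses 1² + 2² + ... + 6²
`aggregate` takes the values: 0.0 → 1.0 → 5.0 → 14.0 → 30.0 → 55.0 → 91.0

Answer: 91.0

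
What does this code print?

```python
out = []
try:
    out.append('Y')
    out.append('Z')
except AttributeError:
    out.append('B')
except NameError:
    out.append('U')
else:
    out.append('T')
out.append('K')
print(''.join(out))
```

Execution trace: 'Y' (try body) → 'Z' (try body, no exception) → 'T' (else) → 'K' (after the try/except). Output: YZTK

Answer: YZTK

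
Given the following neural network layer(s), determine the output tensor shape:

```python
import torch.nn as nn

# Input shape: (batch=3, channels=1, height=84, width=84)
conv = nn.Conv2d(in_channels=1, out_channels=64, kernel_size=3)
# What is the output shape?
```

Input: (3, 1, 84, 84) -> Output: (3, 64, 82, 82)

Answer: (3, 64, 82, 82)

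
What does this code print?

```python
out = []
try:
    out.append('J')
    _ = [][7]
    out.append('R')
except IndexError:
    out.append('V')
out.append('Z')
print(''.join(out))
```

Execution trace: 'J' (try body) → 'V' (except IndexError) → 'Z' (after the try/except). Output: JVZ

Answer: JVZ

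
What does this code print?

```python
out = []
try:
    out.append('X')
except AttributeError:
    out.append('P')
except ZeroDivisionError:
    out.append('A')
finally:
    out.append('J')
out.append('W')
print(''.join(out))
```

Execution trace: 'X' (try body, no exception) → 'J' (finally) → 'W' (after the try/except). Output: XJW

Answer: XJW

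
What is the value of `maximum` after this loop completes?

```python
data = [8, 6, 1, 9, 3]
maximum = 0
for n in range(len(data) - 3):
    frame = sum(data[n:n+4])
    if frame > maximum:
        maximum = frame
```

Max sum of 4-element window in [8, 6, 1, 9, 3]
`maximum` takes the values: 0 → 24

Answer: 24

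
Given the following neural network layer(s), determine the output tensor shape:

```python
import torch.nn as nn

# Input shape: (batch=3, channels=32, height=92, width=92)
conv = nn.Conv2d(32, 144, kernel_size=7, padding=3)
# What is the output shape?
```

Input: (3, 32, 92, 92) -> Output: (3, 144, 92, 92)

Answer: (3, 144, 92, 92)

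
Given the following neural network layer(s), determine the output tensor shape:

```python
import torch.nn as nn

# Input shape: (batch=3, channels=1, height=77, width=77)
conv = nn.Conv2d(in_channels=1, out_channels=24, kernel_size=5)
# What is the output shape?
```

Input: (3, 1, 77, 77) -> Output: (3, 24, 73, 73)

Answer: (3, 24, 73, 73)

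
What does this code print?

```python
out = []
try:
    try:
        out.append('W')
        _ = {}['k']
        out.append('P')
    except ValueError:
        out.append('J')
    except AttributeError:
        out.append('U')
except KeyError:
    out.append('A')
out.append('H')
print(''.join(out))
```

Execution trace: 'W' (try body) → 'A' (outer except KeyError) → 'H' (after the try/except). Output: WAH

Answer: WAH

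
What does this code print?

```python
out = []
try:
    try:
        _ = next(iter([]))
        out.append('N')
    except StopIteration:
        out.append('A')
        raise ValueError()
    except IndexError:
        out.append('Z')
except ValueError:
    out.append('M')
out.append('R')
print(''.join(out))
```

Execution trace: 'A' (inner except StopIteration) → 'M' (outer except ValueError) → 'R' (after the try/except). Output: AMR

Answer: AMR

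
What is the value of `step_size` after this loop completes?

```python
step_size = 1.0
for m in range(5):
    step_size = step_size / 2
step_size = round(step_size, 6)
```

Halving LR 5 times: 1 / 2^5
`step_size` takes the values: 1.0 → 0.5 → 0.25 → 0.125 → 0.0625 → 0.03125

Answer: 0.03125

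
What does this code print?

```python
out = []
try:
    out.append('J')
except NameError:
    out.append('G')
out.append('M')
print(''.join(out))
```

Execution trace: 'J' (try body, no exception) → 'M' (after the try/except). Output: JM

Answer: JM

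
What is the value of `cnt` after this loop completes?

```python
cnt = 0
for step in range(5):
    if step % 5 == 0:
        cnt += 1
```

Count numbers divisible by 5 in range(5)
`cnt` takes the values: 0 → 1

Answer: 1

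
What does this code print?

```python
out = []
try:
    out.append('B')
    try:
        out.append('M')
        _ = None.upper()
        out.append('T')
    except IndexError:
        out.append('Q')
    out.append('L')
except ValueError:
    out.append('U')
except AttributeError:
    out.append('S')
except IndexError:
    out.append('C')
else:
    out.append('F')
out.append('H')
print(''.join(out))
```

Execution trace: 'B' (try body) → 'M' (inner try body) → 'S' (except AttributeError) → 'H' (after the try/except). Output: BMSH

Answer: BMSH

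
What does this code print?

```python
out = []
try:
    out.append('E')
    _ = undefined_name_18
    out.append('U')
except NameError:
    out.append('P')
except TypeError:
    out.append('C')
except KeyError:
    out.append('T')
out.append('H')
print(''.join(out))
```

Execution trace: 'E' (try body) → 'P' (except NameError) → 'H' (after the try/except). Output: EPH

Answer: EPH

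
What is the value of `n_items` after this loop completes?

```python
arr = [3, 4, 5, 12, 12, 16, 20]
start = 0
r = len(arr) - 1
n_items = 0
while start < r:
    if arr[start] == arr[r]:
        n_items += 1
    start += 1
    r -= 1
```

Count matching pairs from ends
`n_items` takes the values: 0

Answer: 0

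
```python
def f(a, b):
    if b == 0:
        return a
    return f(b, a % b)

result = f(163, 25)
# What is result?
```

f(163, 25) -> f(25, 13) -> f(13, 12) -> f(12, 1) -> f(1, 0) -> 1

Answer: 1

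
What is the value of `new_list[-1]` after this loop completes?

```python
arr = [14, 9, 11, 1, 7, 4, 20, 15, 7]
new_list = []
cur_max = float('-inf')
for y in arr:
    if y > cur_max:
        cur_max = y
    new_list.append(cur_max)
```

Running max ends at 20
`new_list` takes the values: [] → [14] → [14, 14] → [14, 14, 14] → [14, 14, 14, 14] → [14, 14, 14, 14, 14] → [14, 14, 14, 14, 14, 14] → [14, 14, 14, 14, 14, 14, 20] → [14, 14, 14, 14, 14, 14, 20, 20] → [14, 14, 14, 14, 14, 14, 20, 20, 20]
So `new_list[-1]` = 20

Answer: 20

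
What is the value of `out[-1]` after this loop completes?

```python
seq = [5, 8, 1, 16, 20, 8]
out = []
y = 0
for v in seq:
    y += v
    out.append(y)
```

Cumulative sum ends at 58
`out` takes the values: [] → [5] → [5, 13] → [5, 13, 14] → [5, 13, 14, 30] → [5, 13, 14, 30, 50] → [5, 13, 14, 30, 50, 58]
So `out[-1]` = 58

Answer: 58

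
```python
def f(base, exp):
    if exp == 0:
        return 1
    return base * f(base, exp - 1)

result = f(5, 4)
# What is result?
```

f(5, 4) = 5 * 5 * 5 * 5 = 625

Answer: 625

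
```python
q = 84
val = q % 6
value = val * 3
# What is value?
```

Trace:
`q = 84` → q = 84
`val = q % 6` → val = 0
`value = val * 3` → value = 0
So value = 0

Answer: 0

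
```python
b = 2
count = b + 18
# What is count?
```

Trace:
`b = 2` → b = 2
`count = b + 18` → count = 20
So count = 20

Answer: 20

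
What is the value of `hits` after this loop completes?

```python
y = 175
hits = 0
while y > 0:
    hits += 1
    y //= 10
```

Count digits by repeated division by 10
`hits` takes the values: 0 → 1 → 2 → 3

Answer: 3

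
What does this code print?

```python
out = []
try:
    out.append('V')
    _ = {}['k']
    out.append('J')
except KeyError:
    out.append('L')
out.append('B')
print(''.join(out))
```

Execution trace: 'V' (try body) → 'L' (except KeyError) → 'B' (after the try/except). Output: VLB

Answer: VLB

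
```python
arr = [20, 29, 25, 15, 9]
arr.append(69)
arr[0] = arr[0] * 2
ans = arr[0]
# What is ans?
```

Trace:
`arr = [20, 29, 25, 15, 9]` → arr = [20, 29, 25, 15, 9]
`arr.append(69)` → arr = [20, 29, 25, 15, 9, 69]
`arr[0] = arr[0] * 2` → arr = [40, 29, 25, 15, 9, 69]
`ans = arr[0]` → ans = 40
So ans = 40

Answer: 40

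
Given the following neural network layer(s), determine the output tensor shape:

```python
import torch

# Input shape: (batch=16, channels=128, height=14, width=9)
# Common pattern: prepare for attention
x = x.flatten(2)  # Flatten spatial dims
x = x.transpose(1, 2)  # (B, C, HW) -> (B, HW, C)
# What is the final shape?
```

Input: (16, 128, 14, 9) -> after flatten(2): (16, 128, 126) -> Output: (16, 126, 128)

Answer: (16, 126, 128)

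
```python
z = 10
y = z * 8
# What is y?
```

Trace:
`z = 10` → z = 10
`y = z * 8` → y = 80
So y = 80

Answer: 80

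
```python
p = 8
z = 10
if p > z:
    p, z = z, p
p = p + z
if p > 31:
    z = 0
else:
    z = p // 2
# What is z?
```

Trace:
`p = 8` → p = 8
`z = 10` → z = 10
`if p > z: ...` → p > z is False → no variable changes
`p = p + z` → p = 18
`if p > 31: ...` → p > 31 is False, take else branch → z = 9
So z = 9

Answer: 9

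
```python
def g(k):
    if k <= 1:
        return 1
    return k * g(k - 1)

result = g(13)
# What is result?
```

g(13) = 13 * 12 * 11 * 10 * 9 * 8 * 7 * 6 * 5 * 4 * 3 * 2 * 1 = 6227020800

Answer: 6227020800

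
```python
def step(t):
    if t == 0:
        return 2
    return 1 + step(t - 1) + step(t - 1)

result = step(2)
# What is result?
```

step(t) = 1 + 2·step(t-1), step(0)=2. Closed form: (2+1)·2^2 - 1 = 11.

Answer: 11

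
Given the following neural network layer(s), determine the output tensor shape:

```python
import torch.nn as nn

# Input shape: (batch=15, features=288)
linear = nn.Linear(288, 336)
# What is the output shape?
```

Input: (15, 288) -> Output: (15, 336)

Answer: (15, 336)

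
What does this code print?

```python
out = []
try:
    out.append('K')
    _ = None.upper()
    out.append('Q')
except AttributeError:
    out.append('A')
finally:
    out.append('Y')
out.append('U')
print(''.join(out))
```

Execution trace: 'K' (try body) → 'A' (except AttributeError) → 'Y' (finally) → 'U' (after the try/except). Output: KAYU

Answer: KAYU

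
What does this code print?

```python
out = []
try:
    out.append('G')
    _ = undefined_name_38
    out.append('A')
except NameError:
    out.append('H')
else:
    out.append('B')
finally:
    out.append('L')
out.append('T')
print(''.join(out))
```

Execution trace: 'G' (try body) → 'H' (except NameError) → 'L' (finally) → 'T' (after the try/except). Output: GHLT

Answer: GHLT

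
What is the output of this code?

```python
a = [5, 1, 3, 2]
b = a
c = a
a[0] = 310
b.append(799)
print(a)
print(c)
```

Key concept: multiple aliases.
Step by step:
`a = [5, 1, 3, 2]` → a = [5, 1, 3, 2]
`b = a` → b = [5, 1, 3, 2] (same object as a)
`c = a` → c = [5, 1, 3, 2] (same object as a, b)
`a[0] = 310` → a = [310, 1, 3, 2] (same object as b, c); b = [310, 1, 3, 2] (same object as a, c); c = [310, 1, 3, 2] (same object as a, b)
`b.append(799)` → a = [310, 1, 3, 2, 799] (same object as b, c); b = [310, 1, 3, 2, 799] (same object as a, c); c = [310, 1, 3, 2, 799] (same object as a, b)
`print(a)` → prints [310, 1, 3, 2, 799]
`print(c)` → prints [310, 1, 3, 2, 799]

Answer:
[310, 1, 3, 2, 799]
[310, 1, 3, 2, 799]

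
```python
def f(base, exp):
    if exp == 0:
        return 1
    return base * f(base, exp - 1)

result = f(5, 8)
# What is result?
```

f(5, 8) = 5 * 5 * 5 * 5 * 5 * 5 * 5 * 5 = 390625

Answer: 390625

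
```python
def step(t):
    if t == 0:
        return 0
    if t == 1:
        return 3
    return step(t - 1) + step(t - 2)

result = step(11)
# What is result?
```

Build up from base cases: step(0)=0, step(1)=3, step(2)=3, step(3)=6, step(4)=9, step(5)=15, step(6)=24, ..., step(11)=267

Answer: 267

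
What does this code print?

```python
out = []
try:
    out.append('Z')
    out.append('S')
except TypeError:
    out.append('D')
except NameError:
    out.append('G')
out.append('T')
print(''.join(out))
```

Execution trace: 'Z' (try body) → 'S' (try body, no exception) → 'T' (after the try/except). Output: ZST

Answer: ZST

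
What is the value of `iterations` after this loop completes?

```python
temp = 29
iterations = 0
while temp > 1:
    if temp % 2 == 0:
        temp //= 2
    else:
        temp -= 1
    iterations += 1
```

Steps to reduce 29 to 1
`iterations` takes the values: 0 → 1 → 2 → 3 → 4 → 5 → 6 → 7

Answer: 7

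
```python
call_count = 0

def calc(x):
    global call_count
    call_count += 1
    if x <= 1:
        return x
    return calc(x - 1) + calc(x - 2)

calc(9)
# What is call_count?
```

Calls(x) = 1 + Calls(x-1) + Calls(x-2); Calls(0)=Calls(1)=1. For x=9 this gives 109.

Answer: 109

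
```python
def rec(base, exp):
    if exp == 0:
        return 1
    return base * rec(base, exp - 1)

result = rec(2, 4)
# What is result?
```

rec(2, 4) = 2 * 2 * 2 * 2 = 16

Answer: 16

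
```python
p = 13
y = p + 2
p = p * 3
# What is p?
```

Trace:
`p = 13` → p = 13
`y = p + 2` → y = 15
`p = p * 3` → p = 39
So p = 39

Answer: 39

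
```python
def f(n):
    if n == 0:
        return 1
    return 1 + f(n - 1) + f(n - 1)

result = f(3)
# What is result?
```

f(n) = 1 + 2·f(n-1), f(0)=1. Closed form: (1+1)·2^3 - 1 = 15.

Answer: 15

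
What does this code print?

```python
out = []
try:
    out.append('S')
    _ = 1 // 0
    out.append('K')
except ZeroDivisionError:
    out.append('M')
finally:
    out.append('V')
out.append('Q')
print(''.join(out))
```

Execution trace: 'S' (try body) → 'M' (except ZeroDivisionError) → 'V' (finally) → 'Q' (after the try/except). Output: SMVQ

Answer: SMVQ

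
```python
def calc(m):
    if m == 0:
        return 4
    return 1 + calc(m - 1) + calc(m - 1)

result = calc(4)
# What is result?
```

calc(m) = 1 + 2·calc(m-1), calc(0)=4. Closed form: (4+1)·2^4 - 1 = 79.

Answer: 79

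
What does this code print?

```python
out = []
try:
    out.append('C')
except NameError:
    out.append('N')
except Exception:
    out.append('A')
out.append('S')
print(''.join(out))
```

Execution trace: 'C' (try body, no exception) → 'S' (after the try/except). Output: CS

Answer: CS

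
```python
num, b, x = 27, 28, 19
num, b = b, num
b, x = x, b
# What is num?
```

Trace:
`num, b, x = 27, 28, 19` → num = 27; b = 28; x = 19
`num, b = b, num` → num = 28; b = 27
`b, x = x, b` → b = 19; x = 27
So num = 28

Answer: 28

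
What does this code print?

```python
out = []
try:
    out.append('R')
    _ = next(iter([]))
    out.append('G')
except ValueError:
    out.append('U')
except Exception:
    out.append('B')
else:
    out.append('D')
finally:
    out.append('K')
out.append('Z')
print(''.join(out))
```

Execution trace: 'R' (try body) → 'B' (except Exception) → 'K' (finally) → 'Z' (after the try/except). Output: RBKZ

Answer: RBKZ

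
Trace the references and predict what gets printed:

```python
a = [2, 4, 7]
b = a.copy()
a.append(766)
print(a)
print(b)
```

Key concept: list.copy() creates independent copy.
Step by step:
`a = [2, 4, 7]` → a = [2, 4, 7]
`b = a.copy()` → b = [2, 4, 7]
`a.append(766)` → a = [2, 4, 7, 766]
`print(a)` → prints [2, 4, 7, 766]
`print(b)` → prints [2, 4, 7]

Answer:
[2, 4, 7, 766]
[2, 4, 7]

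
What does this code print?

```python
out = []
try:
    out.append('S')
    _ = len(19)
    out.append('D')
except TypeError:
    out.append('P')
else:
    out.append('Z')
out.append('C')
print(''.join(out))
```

Execution trace: 'S' (try body) → 'P' (except TypeError) → 'C' (after the try/except). Output: SPC

Answer: SPC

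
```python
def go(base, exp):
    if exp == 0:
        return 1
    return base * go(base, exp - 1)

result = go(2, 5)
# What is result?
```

go(2, 5) = 2 * 2 * 2 * 2 * 2 = 32

Answer: 32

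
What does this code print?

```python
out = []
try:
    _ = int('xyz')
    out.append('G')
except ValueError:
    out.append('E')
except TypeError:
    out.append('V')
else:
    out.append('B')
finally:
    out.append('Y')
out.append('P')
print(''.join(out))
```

Execution trace: 'E' (except ValueError) → 'Y' (finally) → 'P' (after the try/except). Output: EYP

Answer: EYP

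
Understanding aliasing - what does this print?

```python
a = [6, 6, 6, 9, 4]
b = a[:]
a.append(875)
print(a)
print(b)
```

Key concept: slice [:] creates copy.
Step by step:
`a = [6, 6, 6, 9, 4]` → a = [6, 6, 6, 9, 4]
`b = a[:]` → b = [6, 6, 6, 9, 4]
`a.append(875)` → a = [6, 6, 6, 9, 4, 875]
`print(a)` → prints [6, 6, 6, 9, 4, 875]
`print(b)` → prints [6, 6, 6, 9, 4]

Answer:
[6, 6, 6, 9, 4, 875]
[6, 6, 6, 9, 4]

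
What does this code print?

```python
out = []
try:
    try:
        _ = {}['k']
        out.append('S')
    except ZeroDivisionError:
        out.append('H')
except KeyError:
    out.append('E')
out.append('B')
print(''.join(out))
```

Execution trace: 'E' (outer except KeyError) → 'B' (after the try/except). Output: EB

Answer: EB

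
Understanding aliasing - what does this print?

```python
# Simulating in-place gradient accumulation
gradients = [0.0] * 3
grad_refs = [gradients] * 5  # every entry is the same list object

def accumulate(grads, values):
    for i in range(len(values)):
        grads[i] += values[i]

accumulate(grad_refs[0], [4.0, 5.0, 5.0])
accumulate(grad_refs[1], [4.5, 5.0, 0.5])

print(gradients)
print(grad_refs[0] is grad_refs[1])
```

Key concept: gradient accumulation aliasing.
Step by step:
`gradients = [0.0] * 3` → gradients = [0.0, 0.0, 0.0]
`grad_refs = [gradients] * 5` → grad_refs = [[0.0, 0.0, 0.0], [0.0, 0.0, 0.0], [0.0, 0.0, 0.0], [0.0, 0.0, 0.0], [0.0, 0.0, 0.0]]
`accumulate(grad_refs[0], [4.0, 5.0, 5.0])` → gradients = [4.0, 5.0, 5.0]; grad_refs = [[4.0, 5.0, 5.0], [4.0, 5.0, 5.0], [4.0, 5.0, 5.0], [4.0, 5.0, 5.0], [4.0, 5.0, 5.0]]
`accumulate(grad_refs[1], [4.5, 5.0, 0.5])` → gradients = [8.5, 10.0, 5.5]; grad_refs = [[8.5, 10.0, 5.5], [8.5, 10.0, 5.5], [8.5, 10.0, 5.5], [8.5, 10.0, 5.5], [8.5, 10.0, 5.5]]
`print(gradients)` → prints [8.5, 10.0, 5.5]
`print(grad_refs[0] is grad_refs[1])` → prints True

Answer:
[8.5, 10.0, 5.5]
True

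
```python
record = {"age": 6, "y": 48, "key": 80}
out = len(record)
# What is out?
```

Trace:
`record = {"age": 6, "y": 48, "key": 80}` → record = {'age': 6, 'y': 48, 'key': 80}
`out = len(record)` → out = 3
So out = 3

Answer: 3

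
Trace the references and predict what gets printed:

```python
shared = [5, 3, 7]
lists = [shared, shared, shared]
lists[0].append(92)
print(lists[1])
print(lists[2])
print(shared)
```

Key concept: list of same reference.
Step by step:
`shared = [5, 3, 7]` → shared = [5, 3, 7]
`lists = [shared, shared, shared]` → lists = [[5, 3, 7], [5, 3, 7], [5, 3, 7]]
`lists[0].append(92)` → shared = [5, 3, 7, 92]; lists = [[5, 3, 7, 92], [5, 3, 7, 92], [5, 3, 7, 92]]
`print(lists[1])` → prints [5, 3, 7, 92]
`print(lists[2])` → prints [5, 3, 7, 92]
`print(shared)` → prints [5, 3, 7, 92]

Answer:
[5, 3, 7, 92]
[5, 3, 7, 92]
[5, 3, 7, 92]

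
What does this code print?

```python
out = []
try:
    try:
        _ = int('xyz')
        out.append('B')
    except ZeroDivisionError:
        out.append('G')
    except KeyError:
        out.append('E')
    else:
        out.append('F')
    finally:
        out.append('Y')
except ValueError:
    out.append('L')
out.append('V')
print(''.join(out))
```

Execution trace: 'Y' (inner finally) → 'L' (outer except ValueError) → 'V' (after the try/except). Output: YLV

Answer: YLV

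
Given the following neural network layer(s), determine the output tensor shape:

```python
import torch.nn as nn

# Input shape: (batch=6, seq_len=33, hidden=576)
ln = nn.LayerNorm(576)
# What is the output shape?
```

Input: (6, 33, 576) -> Output: (6, 33, 576)

Answer: (6, 33, 576)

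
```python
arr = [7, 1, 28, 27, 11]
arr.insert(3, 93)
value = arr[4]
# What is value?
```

Trace:
`arr = [7, 1, 28, 27, 11]` → arr = [7, 1, 28, 27, 11]
`arr.insert(3, 93)` → arr = [7, 1, 28, 93, 27, 11]
`value = arr[4]` → value = 27
So value = 27

Answer: 27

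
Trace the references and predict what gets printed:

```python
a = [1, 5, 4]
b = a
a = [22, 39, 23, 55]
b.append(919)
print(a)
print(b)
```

Key concept: rebinding vs mutation: a is rebound to a new list, b still points at the original.
Step by step:
`a = [1, 5, 4]` → a = [1, 5, 4]
`b = a` → b = [1, 5, 4] (same object as a)
`a = [22, 39, 23, 55]` → a = [22, 39, 23, 55]
`b.append(919)` → b = [1, 5, 4, 919]
`print(a)` → prints [22, 39, 23, 55]
`print(b)` → prints [1, 5, 4, 919]

Answer:
[22, 39, 23, 55]
[1, 5, 4, 919]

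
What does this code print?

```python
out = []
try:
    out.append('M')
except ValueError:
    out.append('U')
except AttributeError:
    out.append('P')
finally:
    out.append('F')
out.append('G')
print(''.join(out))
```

Execution trace: 'M' (try body, no exception) → 'F' (finally) → 'G' (after the try/except). Output: MFG

Answer: MFG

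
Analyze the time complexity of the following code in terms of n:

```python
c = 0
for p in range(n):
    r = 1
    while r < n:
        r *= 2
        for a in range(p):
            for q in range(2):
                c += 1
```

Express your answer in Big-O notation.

Each loop level contributes: n × log n × n × 1. Multiplying the contributions gives O(n^2 log n).

Answer: O(n^2 log n)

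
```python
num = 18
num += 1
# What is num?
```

Trace:
`num = 18` → num = 18
`num += 1` → num = 19
So num = 19

Answer: 19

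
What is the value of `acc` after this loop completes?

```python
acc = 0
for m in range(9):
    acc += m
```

Sum of 0 to 8 = 36
`acc` takes the values: 0 → 1 → 3 → 6 → 10 → 15 → 21 → 28 → 36

Answer: 36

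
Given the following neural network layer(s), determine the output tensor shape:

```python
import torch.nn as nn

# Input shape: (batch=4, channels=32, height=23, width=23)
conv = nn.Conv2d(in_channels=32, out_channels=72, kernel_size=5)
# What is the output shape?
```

Input: (4, 32, 23, 23) -> Output: (4, 72, 19, 19)

Answer: (4, 72, 19, 19)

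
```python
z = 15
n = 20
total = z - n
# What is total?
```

Trace:
`z = 15` → z = 15
`n = 20` → n = 20
`total = z - n` → total = -5
So total = -5

Answer: -5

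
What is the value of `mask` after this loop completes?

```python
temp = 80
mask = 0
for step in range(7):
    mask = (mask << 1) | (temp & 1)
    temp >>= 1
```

Reverse lowest 7 bits of 80
`mask` takes the values: 0 → 1 → 2 → 5

Answer: 5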